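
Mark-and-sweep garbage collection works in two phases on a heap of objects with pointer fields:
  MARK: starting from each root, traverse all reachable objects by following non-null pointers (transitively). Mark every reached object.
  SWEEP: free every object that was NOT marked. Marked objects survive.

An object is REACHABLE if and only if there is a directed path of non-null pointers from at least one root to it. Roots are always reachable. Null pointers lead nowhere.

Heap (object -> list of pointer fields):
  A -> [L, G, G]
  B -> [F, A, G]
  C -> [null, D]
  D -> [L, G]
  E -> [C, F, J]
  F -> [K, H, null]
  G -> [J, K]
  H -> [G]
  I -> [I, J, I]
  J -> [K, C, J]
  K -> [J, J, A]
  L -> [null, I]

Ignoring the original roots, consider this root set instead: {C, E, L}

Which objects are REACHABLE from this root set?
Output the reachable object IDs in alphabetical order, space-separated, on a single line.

Answer: A C D E F G H I J K L

Derivation:
Roots: C E L
Mark C: refs=null D, marked=C
Mark E: refs=C F J, marked=C E
Mark L: refs=null I, marked=C E L
Mark D: refs=L G, marked=C D E L
Mark F: refs=K H null, marked=C D E F L
Mark J: refs=K C J, marked=C D E F J L
Mark I: refs=I J I, marked=C D E F I J L
Mark G: refs=J K, marked=C D E F G I J L
Mark K: refs=J J A, marked=C D E F G I J K L
Mark H: refs=G, marked=C D E F G H I J K L
Mark A: refs=L G G, marked=A C D E F G H I J K L
Unmarked (collected): B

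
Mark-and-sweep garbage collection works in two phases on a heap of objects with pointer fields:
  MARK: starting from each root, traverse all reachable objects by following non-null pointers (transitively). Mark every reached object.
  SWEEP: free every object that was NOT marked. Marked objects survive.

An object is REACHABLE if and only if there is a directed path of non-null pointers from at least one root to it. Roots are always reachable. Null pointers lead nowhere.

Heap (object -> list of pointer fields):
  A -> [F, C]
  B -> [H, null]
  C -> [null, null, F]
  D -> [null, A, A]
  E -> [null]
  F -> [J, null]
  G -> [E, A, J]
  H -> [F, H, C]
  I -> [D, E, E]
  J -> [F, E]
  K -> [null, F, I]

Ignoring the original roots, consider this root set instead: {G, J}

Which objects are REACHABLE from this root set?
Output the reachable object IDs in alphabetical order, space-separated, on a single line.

Answer: A C E F G J

Derivation:
Roots: G J
Mark G: refs=E A J, marked=G
Mark J: refs=F E, marked=G J
Mark E: refs=null, marked=E G J
Mark A: refs=F C, marked=A E G J
Mark F: refs=J null, marked=A E F G J
Mark C: refs=null null F, marked=A C E F G J
Unmarked (collected): B D H I K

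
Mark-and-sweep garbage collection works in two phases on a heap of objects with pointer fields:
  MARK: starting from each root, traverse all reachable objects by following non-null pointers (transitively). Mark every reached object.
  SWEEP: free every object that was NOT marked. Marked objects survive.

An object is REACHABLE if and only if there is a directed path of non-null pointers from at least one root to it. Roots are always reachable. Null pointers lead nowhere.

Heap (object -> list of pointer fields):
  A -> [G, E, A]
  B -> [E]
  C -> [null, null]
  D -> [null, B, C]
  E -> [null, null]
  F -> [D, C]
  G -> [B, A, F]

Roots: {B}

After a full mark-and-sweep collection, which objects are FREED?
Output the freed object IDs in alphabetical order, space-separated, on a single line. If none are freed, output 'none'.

Roots: B
Mark B: refs=E, marked=B
Mark E: refs=null null, marked=B E
Unmarked (collected): A C D F G

Answer: A C D F G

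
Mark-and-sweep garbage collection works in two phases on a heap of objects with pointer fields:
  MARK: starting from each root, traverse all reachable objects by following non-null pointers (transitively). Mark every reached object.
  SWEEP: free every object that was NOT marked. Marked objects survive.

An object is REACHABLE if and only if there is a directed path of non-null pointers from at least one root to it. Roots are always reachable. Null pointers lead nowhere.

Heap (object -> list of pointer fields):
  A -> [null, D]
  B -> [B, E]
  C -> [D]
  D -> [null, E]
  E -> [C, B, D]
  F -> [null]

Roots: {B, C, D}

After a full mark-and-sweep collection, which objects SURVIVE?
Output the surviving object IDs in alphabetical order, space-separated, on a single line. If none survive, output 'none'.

Roots: B C D
Mark B: refs=B E, marked=B
Mark C: refs=D, marked=B C
Mark D: refs=null E, marked=B C D
Mark E: refs=C B D, marked=B C D E
Unmarked (collected): A F

Answer: B C D E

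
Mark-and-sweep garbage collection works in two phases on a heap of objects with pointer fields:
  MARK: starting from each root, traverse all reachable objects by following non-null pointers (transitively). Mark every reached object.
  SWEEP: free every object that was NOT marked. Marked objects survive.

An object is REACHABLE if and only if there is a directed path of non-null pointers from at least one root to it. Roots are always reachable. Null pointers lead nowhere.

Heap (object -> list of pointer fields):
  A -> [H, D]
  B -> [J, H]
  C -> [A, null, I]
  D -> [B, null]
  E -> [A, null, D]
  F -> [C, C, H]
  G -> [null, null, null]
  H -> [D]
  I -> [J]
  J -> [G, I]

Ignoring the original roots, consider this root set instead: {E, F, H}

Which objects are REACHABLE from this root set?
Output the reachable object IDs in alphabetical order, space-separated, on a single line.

Answer: A B C D E F G H I J

Derivation:
Roots: E F H
Mark E: refs=A null D, marked=E
Mark F: refs=C C H, marked=E F
Mark H: refs=D, marked=E F H
Mark A: refs=H D, marked=A E F H
Mark D: refs=B null, marked=A D E F H
Mark C: refs=A null I, marked=A C D E F H
Mark B: refs=J H, marked=A B C D E F H
Mark I: refs=J, marked=A B C D E F H I
Mark J: refs=G I, marked=A B C D E F H I J
Mark G: refs=null null null, marked=A B C D E F G H I J
Unmarked (collected): (none)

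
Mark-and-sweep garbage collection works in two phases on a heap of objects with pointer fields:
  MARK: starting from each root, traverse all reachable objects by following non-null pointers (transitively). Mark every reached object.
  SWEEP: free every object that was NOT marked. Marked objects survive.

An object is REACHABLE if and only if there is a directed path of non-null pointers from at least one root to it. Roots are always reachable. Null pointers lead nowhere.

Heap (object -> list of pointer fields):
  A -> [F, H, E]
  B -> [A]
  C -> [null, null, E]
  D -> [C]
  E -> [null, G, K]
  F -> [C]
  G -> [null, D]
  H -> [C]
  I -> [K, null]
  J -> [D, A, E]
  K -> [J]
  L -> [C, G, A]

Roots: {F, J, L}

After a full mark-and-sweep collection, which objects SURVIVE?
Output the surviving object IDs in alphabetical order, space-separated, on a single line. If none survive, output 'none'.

Roots: F J L
Mark F: refs=C, marked=F
Mark J: refs=D A E, marked=F J
Mark L: refs=C G A, marked=F J L
Mark C: refs=null null E, marked=C F J L
Mark D: refs=C, marked=C D F J L
Mark A: refs=F H E, marked=A C D F J L
Mark E: refs=null G K, marked=A C D E F J L
Mark G: refs=null D, marked=A C D E F G J L
Mark H: refs=C, marked=A C D E F G H J L
Mark K: refs=J, marked=A C D E F G H J K L
Unmarked (collected): B I

Answer: A C D E F G H J K L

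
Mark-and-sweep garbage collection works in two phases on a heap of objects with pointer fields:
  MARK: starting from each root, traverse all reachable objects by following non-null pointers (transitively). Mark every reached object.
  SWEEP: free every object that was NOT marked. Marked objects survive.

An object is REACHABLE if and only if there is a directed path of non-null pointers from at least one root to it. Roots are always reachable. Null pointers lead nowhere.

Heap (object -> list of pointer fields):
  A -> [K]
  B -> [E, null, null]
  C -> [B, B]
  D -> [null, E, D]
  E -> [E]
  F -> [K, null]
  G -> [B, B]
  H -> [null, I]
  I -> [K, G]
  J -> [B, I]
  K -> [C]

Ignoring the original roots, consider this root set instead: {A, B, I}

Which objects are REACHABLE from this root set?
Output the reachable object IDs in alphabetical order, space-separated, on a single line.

Answer: A B C E G I K

Derivation:
Roots: A B I
Mark A: refs=K, marked=A
Mark B: refs=E null null, marked=A B
Mark I: refs=K G, marked=A B I
Mark K: refs=C, marked=A B I K
Mark E: refs=E, marked=A B E I K
Mark G: refs=B B, marked=A B E G I K
Mark C: refs=B B, marked=A B C E G I K
Unmarked (collected): D F H J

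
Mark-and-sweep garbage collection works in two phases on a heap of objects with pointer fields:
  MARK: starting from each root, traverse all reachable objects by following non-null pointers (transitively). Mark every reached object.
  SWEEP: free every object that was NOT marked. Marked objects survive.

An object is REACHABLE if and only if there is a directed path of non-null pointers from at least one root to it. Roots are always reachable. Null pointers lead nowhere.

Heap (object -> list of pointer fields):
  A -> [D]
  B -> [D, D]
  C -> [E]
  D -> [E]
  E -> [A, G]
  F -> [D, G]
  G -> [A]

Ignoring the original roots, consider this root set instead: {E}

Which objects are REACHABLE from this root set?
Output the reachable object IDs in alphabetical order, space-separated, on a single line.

Answer: A D E G

Derivation:
Roots: E
Mark E: refs=A G, marked=E
Mark A: refs=D, marked=A E
Mark G: refs=A, marked=A E G
Mark D: refs=E, marked=A D E G
Unmarked (collected): B C F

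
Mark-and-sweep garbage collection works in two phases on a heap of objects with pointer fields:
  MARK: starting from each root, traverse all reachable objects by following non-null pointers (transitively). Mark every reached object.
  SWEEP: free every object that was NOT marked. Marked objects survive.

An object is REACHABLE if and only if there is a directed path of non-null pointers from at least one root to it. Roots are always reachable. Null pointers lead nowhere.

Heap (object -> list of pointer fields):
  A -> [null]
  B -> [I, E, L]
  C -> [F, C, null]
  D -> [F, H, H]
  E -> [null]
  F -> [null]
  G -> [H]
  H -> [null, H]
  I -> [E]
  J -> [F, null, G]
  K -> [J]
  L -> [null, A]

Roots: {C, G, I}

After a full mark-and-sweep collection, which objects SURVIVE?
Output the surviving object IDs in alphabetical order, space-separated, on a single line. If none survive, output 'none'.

Roots: C G I
Mark C: refs=F C null, marked=C
Mark G: refs=H, marked=C G
Mark I: refs=E, marked=C G I
Mark F: refs=null, marked=C F G I
Mark H: refs=null H, marked=C F G H I
Mark E: refs=null, marked=C E F G H I
Unmarked (collected): A B D J K L

Answer: C E F G H I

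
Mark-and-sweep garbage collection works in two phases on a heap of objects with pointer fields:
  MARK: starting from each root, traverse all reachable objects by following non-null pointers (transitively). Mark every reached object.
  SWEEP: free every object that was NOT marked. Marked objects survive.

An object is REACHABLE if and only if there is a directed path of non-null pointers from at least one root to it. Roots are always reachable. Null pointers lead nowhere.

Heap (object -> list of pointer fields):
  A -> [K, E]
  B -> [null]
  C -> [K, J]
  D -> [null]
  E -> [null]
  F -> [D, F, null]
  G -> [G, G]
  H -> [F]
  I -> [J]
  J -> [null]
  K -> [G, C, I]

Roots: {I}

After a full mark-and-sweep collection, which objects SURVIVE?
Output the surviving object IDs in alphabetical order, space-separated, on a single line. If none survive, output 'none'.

Roots: I
Mark I: refs=J, marked=I
Mark J: refs=null, marked=I J
Unmarked (collected): A B C D E F G H K

Answer: I J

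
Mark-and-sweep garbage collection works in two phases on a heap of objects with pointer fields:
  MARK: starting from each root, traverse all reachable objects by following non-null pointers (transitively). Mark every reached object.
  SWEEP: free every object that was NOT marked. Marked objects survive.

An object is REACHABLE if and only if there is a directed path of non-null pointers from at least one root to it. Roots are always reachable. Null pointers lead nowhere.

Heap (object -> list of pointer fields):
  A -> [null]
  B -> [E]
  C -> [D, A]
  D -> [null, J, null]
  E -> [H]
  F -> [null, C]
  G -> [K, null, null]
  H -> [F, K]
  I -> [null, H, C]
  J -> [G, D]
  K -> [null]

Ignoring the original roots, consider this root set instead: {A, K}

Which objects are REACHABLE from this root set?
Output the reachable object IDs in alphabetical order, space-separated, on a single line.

Roots: A K
Mark A: refs=null, marked=A
Mark K: refs=null, marked=A K
Unmarked (collected): B C D E F G H I J

Answer: A K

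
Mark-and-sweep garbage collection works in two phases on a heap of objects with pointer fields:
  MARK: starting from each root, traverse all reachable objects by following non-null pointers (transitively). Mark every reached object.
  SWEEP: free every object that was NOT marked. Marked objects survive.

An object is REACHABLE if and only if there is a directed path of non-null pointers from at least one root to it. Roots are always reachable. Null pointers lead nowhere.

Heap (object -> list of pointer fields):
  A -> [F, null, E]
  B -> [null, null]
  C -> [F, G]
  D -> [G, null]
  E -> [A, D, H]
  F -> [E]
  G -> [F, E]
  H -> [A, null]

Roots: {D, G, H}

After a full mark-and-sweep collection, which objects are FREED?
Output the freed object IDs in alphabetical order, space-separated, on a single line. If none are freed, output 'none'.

Roots: D G H
Mark D: refs=G null, marked=D
Mark G: refs=F E, marked=D G
Mark H: refs=A null, marked=D G H
Mark F: refs=E, marked=D F G H
Mark E: refs=A D H, marked=D E F G H
Mark A: refs=F null E, marked=A D E F G H
Unmarked (collected): B C

Answer: B C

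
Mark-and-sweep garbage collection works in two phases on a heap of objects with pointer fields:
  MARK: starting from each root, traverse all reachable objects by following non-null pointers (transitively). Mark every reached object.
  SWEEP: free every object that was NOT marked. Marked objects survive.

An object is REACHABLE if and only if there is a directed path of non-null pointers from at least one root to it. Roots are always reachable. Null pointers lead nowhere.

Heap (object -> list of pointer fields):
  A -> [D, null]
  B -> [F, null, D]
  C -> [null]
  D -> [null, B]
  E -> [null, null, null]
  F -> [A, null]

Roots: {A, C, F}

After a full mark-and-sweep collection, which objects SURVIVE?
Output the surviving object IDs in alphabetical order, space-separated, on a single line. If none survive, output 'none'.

Answer: A B C D F

Derivation:
Roots: A C F
Mark A: refs=D null, marked=A
Mark C: refs=null, marked=A C
Mark F: refs=A null, marked=A C F
Mark D: refs=null B, marked=A C D F
Mark B: refs=F null D, marked=A B C D F
Unmarked (collected): E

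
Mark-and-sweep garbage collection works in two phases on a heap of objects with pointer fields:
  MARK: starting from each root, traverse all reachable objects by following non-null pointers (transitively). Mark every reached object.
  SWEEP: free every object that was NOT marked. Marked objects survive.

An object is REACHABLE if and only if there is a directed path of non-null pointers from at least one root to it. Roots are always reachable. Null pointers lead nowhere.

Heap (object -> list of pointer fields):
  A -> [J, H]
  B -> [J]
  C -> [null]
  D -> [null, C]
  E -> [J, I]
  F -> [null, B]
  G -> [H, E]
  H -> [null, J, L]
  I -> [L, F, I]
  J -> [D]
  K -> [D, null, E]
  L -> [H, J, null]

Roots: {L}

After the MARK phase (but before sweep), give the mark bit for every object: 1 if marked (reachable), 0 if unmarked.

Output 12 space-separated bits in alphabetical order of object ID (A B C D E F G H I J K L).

Answer: 0 0 1 1 0 0 0 1 0 1 0 1

Derivation:
Roots: L
Mark L: refs=H J null, marked=L
Mark H: refs=null J L, marked=H L
Mark J: refs=D, marked=H J L
Mark D: refs=null C, marked=D H J L
Mark C: refs=null, marked=C D H J L
Unmarked (collected): A B E F G I K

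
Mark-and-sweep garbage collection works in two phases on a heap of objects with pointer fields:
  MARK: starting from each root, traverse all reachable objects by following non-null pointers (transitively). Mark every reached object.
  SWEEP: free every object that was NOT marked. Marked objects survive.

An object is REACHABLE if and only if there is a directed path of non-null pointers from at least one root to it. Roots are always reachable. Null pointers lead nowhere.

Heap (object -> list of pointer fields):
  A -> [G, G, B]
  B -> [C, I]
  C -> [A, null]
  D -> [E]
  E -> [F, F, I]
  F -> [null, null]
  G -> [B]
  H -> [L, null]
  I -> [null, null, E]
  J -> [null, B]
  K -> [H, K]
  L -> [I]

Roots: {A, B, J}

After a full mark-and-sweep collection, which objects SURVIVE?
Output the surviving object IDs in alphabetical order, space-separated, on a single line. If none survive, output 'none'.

Answer: A B C E F G I J

Derivation:
Roots: A B J
Mark A: refs=G G B, marked=A
Mark B: refs=C I, marked=A B
Mark J: refs=null B, marked=A B J
Mark G: refs=B, marked=A B G J
Mark C: refs=A null, marked=A B C G J
Mark I: refs=null null E, marked=A B C G I J
Mark E: refs=F F I, marked=A B C E G I J
Mark F: refs=null null, marked=A B C E F G I J
Unmarked (collected): D H K L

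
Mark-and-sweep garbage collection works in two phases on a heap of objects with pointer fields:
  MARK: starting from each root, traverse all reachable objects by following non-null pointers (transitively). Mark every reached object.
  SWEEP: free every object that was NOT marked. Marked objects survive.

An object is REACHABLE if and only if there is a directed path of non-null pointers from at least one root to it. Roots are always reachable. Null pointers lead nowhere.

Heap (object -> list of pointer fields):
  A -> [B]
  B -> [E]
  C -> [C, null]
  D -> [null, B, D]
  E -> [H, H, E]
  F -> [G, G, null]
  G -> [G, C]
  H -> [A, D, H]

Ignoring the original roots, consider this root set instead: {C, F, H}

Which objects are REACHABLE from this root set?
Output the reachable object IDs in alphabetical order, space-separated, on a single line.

Roots: C F H
Mark C: refs=C null, marked=C
Mark F: refs=G G null, marked=C F
Mark H: refs=A D H, marked=C F H
Mark G: refs=G C, marked=C F G H
Mark A: refs=B, marked=A C F G H
Mark D: refs=null B D, marked=A C D F G H
Mark B: refs=E, marked=A B C D F G H
Mark E: refs=H H E, marked=A B C D E F G H
Unmarked (collected): (none)

Answer: A B C D E F G H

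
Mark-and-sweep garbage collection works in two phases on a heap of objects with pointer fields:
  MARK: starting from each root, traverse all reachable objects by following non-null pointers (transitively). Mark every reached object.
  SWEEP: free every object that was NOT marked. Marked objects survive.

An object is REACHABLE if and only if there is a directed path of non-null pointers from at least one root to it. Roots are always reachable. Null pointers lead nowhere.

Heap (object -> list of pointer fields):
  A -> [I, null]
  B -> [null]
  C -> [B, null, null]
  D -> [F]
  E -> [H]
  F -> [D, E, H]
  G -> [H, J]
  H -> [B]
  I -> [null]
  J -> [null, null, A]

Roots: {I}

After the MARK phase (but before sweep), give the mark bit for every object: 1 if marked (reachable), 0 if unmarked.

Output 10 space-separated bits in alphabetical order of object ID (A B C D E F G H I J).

Roots: I
Mark I: refs=null, marked=I
Unmarked (collected): A B C D E F G H J

Answer: 0 0 0 0 0 0 0 0 1 0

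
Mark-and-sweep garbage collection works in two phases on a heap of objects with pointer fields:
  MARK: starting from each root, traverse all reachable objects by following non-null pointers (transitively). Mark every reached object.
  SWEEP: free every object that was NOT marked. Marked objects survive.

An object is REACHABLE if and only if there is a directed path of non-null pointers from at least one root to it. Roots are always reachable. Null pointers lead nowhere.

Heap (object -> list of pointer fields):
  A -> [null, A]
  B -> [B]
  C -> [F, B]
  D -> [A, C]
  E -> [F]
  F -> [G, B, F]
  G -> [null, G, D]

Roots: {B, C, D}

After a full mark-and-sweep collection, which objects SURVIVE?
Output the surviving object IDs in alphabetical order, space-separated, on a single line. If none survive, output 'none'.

Answer: A B C D F G

Derivation:
Roots: B C D
Mark B: refs=B, marked=B
Mark C: refs=F B, marked=B C
Mark D: refs=A C, marked=B C D
Mark F: refs=G B F, marked=B C D F
Mark A: refs=null A, marked=A B C D F
Mark G: refs=null G D, marked=A B C D F G
Unmarked (collected): E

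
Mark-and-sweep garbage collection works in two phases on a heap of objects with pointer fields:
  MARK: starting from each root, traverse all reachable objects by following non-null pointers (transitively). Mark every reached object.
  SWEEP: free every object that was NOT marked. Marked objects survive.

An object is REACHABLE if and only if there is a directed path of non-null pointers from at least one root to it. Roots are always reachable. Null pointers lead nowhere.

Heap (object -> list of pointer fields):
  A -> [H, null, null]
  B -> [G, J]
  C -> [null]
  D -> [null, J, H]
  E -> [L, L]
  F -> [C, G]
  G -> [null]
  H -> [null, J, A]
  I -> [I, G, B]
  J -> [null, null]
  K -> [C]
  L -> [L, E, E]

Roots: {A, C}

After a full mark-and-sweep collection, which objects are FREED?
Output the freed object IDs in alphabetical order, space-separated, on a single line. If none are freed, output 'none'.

Roots: A C
Mark A: refs=H null null, marked=A
Mark C: refs=null, marked=A C
Mark H: refs=null J A, marked=A C H
Mark J: refs=null null, marked=A C H J
Unmarked (collected): B D E F G I K L

Answer: B D E F G I K L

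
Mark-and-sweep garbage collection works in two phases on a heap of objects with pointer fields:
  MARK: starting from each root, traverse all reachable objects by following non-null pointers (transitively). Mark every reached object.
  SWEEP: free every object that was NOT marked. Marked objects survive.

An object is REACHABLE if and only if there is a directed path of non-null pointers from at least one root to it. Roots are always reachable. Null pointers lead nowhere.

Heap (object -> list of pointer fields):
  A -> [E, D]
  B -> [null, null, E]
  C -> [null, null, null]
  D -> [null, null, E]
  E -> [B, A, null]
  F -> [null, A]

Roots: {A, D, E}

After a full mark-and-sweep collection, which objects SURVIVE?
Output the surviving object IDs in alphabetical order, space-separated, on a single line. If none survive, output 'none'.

Answer: A B D E

Derivation:
Roots: A D E
Mark A: refs=E D, marked=A
Mark D: refs=null null E, marked=A D
Mark E: refs=B A null, marked=A D E
Mark B: refs=null null E, marked=A B D E
Unmarked (collected): C F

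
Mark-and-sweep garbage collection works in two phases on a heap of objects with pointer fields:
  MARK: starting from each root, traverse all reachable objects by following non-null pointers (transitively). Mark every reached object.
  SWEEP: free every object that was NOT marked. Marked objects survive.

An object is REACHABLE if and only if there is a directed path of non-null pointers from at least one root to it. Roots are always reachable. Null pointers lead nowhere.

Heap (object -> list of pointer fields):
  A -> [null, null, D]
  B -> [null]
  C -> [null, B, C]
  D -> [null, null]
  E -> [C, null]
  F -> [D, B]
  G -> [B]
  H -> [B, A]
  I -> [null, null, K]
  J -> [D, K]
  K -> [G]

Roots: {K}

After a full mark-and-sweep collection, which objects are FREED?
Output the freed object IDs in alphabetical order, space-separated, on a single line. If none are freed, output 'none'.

Answer: A C D E F H I J

Derivation:
Roots: K
Mark K: refs=G, marked=K
Mark G: refs=B, marked=G K
Mark B: refs=null, marked=B G K
Unmarked (collected): A C D E F H I J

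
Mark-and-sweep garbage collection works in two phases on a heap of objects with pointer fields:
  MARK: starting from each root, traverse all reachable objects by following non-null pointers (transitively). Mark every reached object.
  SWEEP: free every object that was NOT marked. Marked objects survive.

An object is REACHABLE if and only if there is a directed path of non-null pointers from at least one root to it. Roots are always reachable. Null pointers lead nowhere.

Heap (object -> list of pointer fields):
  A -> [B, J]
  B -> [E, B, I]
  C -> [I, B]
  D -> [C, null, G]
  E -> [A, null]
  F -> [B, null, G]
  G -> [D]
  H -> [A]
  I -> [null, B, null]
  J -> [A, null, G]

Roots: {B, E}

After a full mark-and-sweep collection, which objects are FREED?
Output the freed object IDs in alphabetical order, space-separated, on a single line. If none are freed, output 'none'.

Roots: B E
Mark B: refs=E B I, marked=B
Mark E: refs=A null, marked=B E
Mark I: refs=null B null, marked=B E I
Mark A: refs=B J, marked=A B E I
Mark J: refs=A null G, marked=A B E I J
Mark G: refs=D, marked=A B E G I J
Mark D: refs=C null G, marked=A B D E G I J
Mark C: refs=I B, marked=A B C D E G I J
Unmarked (collected): F H

Answer: F H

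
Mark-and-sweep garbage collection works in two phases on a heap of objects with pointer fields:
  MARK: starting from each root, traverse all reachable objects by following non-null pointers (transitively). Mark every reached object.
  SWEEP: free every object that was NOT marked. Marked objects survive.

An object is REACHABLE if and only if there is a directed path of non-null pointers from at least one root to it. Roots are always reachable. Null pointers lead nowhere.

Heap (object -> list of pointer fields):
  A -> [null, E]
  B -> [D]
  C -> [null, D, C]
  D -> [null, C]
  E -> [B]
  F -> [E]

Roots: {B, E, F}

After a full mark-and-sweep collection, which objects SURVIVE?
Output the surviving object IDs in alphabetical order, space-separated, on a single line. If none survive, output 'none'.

Roots: B E F
Mark B: refs=D, marked=B
Mark E: refs=B, marked=B E
Mark F: refs=E, marked=B E F
Mark D: refs=null C, marked=B D E F
Mark C: refs=null D C, marked=B C D E F
Unmarked (collected): A

Answer: B C D E F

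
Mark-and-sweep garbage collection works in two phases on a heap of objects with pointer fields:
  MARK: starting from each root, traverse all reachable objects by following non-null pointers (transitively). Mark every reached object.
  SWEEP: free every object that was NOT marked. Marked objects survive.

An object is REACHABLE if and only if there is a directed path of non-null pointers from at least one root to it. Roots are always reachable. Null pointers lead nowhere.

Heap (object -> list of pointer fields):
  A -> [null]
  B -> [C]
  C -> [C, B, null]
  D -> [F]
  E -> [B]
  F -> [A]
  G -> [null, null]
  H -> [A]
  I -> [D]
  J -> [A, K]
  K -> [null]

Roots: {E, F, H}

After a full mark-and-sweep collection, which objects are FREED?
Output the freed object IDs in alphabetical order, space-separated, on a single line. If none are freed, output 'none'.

Answer: D G I J K

Derivation:
Roots: E F H
Mark E: refs=B, marked=E
Mark F: refs=A, marked=E F
Mark H: refs=A, marked=E F H
Mark B: refs=C, marked=B E F H
Mark A: refs=null, marked=A B E F H
Mark C: refs=C B null, marked=A B C E F H
Unmarked (collected): D G I J K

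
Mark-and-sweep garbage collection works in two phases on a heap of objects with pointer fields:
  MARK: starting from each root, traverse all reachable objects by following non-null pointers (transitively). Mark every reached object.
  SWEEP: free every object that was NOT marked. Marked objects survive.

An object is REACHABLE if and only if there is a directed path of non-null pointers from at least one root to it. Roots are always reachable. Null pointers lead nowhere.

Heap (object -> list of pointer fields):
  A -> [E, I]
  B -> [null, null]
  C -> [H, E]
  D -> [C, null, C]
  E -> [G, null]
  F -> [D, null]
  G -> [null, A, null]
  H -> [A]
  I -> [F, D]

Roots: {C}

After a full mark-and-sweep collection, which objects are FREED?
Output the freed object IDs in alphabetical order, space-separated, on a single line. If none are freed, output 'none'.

Roots: C
Mark C: refs=H E, marked=C
Mark H: refs=A, marked=C H
Mark E: refs=G null, marked=C E H
Mark A: refs=E I, marked=A C E H
Mark G: refs=null A null, marked=A C E G H
Mark I: refs=F D, marked=A C E G H I
Mark F: refs=D null, marked=A C E F G H I
Mark D: refs=C null C, marked=A C D E F G H I
Unmarked (collected): B

Answer: B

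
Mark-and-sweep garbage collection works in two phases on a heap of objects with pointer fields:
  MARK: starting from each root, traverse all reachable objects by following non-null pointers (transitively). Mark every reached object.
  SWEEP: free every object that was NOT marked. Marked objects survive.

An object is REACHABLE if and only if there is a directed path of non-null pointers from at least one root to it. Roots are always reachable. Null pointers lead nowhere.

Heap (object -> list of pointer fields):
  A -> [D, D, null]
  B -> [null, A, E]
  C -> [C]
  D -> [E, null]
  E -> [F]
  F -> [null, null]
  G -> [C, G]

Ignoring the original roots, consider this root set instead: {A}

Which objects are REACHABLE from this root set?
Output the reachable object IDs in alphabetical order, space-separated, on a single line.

Roots: A
Mark A: refs=D D null, marked=A
Mark D: refs=E null, marked=A D
Mark E: refs=F, marked=A D E
Mark F: refs=null null, marked=A D E F
Unmarked (collected): B C G

Answer: A D E F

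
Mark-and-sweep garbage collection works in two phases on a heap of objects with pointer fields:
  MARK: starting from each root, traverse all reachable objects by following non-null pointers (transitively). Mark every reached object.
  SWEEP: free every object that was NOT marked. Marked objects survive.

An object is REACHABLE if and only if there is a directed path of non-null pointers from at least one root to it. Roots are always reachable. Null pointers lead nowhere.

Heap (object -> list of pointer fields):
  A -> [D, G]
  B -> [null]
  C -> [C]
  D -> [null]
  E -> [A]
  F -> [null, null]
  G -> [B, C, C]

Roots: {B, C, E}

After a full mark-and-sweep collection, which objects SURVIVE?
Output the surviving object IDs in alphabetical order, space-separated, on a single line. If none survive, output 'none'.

Roots: B C E
Mark B: refs=null, marked=B
Mark C: refs=C, marked=B C
Mark E: refs=A, marked=B C E
Mark A: refs=D G, marked=A B C E
Mark D: refs=null, marked=A B C D E
Mark G: refs=B C C, marked=A B C D E G
Unmarked (collected): F

Answer: A B C D E G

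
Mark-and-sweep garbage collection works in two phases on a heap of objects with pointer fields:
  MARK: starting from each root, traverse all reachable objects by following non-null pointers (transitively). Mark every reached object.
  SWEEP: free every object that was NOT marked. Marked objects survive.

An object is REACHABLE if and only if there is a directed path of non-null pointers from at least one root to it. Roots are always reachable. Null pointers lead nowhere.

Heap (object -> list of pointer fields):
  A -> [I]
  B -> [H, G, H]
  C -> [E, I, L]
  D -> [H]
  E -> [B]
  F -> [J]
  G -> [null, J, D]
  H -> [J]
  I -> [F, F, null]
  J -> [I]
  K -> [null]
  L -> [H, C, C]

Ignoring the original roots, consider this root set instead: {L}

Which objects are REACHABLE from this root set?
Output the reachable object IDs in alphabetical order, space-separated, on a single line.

Answer: B C D E F G H I J L

Derivation:
Roots: L
Mark L: refs=H C C, marked=L
Mark H: refs=J, marked=H L
Mark C: refs=E I L, marked=C H L
Mark J: refs=I, marked=C H J L
Mark E: refs=B, marked=C E H J L
Mark I: refs=F F null, marked=C E H I J L
Mark B: refs=H G H, marked=B C E H I J L
Mark F: refs=J, marked=B C E F H I J L
Mark G: refs=null J D, marked=B C E F G H I J L
Mark D: refs=H, marked=B C D E F G H I J L
Unmarked (collected): A K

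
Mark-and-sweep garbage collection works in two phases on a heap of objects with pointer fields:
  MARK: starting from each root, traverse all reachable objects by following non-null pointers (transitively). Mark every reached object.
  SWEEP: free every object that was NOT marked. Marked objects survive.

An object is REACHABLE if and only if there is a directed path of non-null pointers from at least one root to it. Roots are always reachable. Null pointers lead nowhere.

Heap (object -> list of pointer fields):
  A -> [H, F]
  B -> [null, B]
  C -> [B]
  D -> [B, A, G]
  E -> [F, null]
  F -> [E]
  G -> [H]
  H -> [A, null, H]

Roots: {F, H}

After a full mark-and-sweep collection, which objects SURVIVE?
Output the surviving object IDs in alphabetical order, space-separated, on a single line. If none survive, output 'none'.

Answer: A E F H

Derivation:
Roots: F H
Mark F: refs=E, marked=F
Mark H: refs=A null H, marked=F H
Mark E: refs=F null, marked=E F H
Mark A: refs=H F, marked=A E F H
Unmarked (collected): B C D G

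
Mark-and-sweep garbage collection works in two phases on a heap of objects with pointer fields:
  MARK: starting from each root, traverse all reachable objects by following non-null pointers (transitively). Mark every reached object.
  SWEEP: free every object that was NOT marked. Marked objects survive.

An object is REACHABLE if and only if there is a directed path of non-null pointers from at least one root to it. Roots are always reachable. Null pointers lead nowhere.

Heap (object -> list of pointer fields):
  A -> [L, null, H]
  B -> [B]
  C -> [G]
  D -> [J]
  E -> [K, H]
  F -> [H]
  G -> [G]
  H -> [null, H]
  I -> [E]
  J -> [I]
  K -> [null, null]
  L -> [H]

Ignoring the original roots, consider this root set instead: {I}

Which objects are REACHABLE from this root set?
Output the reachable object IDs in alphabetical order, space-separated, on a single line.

Roots: I
Mark I: refs=E, marked=I
Mark E: refs=K H, marked=E I
Mark K: refs=null null, marked=E I K
Mark H: refs=null H, marked=E H I K
Unmarked (collected): A B C D F G J L

Answer: E H I K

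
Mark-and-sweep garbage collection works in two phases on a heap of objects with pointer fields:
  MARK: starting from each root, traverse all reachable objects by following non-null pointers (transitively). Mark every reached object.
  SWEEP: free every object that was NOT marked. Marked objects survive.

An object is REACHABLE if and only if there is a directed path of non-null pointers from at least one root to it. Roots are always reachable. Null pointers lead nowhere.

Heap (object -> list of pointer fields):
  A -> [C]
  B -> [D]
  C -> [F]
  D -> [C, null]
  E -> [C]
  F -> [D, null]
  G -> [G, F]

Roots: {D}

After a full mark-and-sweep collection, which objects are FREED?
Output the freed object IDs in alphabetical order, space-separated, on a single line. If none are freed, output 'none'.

Roots: D
Mark D: refs=C null, marked=D
Mark C: refs=F, marked=C D
Mark F: refs=D null, marked=C D F
Unmarked (collected): A B E G

Answer: A B E G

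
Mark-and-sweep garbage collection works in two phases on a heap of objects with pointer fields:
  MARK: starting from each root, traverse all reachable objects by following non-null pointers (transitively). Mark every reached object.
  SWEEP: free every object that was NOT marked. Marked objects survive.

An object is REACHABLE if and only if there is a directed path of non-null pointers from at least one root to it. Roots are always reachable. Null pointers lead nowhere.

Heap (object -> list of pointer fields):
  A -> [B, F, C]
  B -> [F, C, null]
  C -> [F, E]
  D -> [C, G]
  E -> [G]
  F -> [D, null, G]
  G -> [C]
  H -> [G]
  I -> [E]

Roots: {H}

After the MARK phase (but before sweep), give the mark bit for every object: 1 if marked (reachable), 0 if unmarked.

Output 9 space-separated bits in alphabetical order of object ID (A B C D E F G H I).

Roots: H
Mark H: refs=G, marked=H
Mark G: refs=C, marked=G H
Mark C: refs=F E, marked=C G H
Mark F: refs=D null G, marked=C F G H
Mark E: refs=G, marked=C E F G H
Mark D: refs=C G, marked=C D E F G H
Unmarked (collected): A B I

Answer: 0 0 1 1 1 1 1 1 0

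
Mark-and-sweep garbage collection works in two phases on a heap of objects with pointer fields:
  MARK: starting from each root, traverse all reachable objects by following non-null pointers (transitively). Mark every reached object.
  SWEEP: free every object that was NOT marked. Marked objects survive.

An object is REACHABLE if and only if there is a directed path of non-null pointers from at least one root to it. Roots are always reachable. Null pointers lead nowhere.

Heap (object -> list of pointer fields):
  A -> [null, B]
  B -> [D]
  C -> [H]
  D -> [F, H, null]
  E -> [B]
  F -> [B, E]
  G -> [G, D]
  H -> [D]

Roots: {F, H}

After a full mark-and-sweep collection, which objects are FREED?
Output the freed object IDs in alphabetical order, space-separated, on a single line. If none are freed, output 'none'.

Answer: A C G

Derivation:
Roots: F H
Mark F: refs=B E, marked=F
Mark H: refs=D, marked=F H
Mark B: refs=D, marked=B F H
Mark E: refs=B, marked=B E F H
Mark D: refs=F H null, marked=B D E F H
Unmarked (collected): A C G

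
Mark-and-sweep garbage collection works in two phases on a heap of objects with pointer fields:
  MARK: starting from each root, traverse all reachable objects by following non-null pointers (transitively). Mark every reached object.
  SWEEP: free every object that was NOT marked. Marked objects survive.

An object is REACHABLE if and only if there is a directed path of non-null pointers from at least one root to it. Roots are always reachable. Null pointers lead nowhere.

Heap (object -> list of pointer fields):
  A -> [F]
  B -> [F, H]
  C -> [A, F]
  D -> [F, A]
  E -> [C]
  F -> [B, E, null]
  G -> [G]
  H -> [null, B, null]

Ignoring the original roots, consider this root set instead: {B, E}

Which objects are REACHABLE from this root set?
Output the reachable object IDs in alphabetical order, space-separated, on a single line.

Roots: B E
Mark B: refs=F H, marked=B
Mark E: refs=C, marked=B E
Mark F: refs=B E null, marked=B E F
Mark H: refs=null B null, marked=B E F H
Mark C: refs=A F, marked=B C E F H
Mark A: refs=F, marked=A B C E F H
Unmarked (collected): D G

Answer: A B C E F H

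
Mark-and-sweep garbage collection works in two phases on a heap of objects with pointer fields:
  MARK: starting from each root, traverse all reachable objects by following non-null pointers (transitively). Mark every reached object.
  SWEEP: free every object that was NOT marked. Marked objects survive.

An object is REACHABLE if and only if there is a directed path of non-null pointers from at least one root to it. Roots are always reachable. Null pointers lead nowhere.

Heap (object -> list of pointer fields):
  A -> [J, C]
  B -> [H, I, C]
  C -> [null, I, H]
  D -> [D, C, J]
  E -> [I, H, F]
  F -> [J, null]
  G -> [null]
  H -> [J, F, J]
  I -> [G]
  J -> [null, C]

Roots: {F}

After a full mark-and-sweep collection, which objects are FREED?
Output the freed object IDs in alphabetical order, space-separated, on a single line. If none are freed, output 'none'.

Answer: A B D E

Derivation:
Roots: F
Mark F: refs=J null, marked=F
Mark J: refs=null C, marked=F J
Mark C: refs=null I H, marked=C F J
Mark I: refs=G, marked=C F I J
Mark H: refs=J F J, marked=C F H I J
Mark G: refs=null, marked=C F G H I J
Unmarked (collected): A B D E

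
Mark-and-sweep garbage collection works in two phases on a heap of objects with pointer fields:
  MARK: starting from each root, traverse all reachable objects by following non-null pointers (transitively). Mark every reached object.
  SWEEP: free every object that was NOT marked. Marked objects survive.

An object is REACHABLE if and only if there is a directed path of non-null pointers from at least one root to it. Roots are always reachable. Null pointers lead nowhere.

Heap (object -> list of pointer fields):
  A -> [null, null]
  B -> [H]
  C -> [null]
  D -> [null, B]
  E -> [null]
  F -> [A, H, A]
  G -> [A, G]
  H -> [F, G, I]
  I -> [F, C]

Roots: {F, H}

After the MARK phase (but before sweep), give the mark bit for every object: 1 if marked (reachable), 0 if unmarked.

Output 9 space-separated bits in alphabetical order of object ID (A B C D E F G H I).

Roots: F H
Mark F: refs=A H A, marked=F
Mark H: refs=F G I, marked=F H
Mark A: refs=null null, marked=A F H
Mark G: refs=A G, marked=A F G H
Mark I: refs=F C, marked=A F G H I
Mark C: refs=null, marked=A C F G H I
Unmarked (collected): B D E

Answer: 1 0 1 0 0 1 1 1 1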